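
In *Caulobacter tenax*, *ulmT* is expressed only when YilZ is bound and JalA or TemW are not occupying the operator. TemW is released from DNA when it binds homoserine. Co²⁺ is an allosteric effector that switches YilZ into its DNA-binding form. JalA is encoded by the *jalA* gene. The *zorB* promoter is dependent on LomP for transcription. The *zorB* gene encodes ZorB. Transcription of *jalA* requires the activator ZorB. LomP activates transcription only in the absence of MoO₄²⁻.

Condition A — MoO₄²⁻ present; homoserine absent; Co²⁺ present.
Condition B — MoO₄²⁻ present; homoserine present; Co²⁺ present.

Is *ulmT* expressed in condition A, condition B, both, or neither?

Condition A:
MoO₄²⁻ is present, so LomP is inactive.
Required activator LomP is absent, so *zorB* is not transcribed.
So ZorB is not produced.
Required activator ZorB is absent, so *jalA* is not transcribed.
So JalA is not produced.
Homoserine is absent, so TemW is active.
Co²⁺ is present, so YilZ is active.
With repressor TemW bound, *ulmT* is not transcribed.
→ *ulmT* is OFF in A.
Condition B:
MoO₄²⁻ is present, so LomP is inactive.
Required activator LomP is absent, so *zorB* is not transcribed.
So ZorB is not produced.
Required activator ZorB is absent, so *jalA* is not transcribed.
So JalA is not produced.
Homoserine is present, so TemW is inactive.
Co²⁺ is present, so YilZ is active.
No repressor is bound and YilZ is active, so *ulmT* is transcribed.
→ *ulmT* is ON in B.

B only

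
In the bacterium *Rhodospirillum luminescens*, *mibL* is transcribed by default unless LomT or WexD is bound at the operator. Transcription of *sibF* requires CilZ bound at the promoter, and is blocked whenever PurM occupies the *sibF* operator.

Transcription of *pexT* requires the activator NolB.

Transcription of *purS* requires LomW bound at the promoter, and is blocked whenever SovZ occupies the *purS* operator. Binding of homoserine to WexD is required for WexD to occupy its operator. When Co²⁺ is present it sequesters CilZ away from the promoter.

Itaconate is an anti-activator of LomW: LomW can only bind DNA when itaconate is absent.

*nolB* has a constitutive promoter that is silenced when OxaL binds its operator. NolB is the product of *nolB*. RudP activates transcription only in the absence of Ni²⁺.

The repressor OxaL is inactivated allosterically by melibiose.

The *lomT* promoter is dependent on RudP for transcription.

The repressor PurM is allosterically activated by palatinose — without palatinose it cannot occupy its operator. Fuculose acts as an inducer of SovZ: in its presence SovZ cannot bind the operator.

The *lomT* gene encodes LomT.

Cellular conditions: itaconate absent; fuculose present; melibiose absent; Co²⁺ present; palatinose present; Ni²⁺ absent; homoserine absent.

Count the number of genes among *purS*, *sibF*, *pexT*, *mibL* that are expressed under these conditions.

Fuculose is present, so SovZ is inactive.
Itaconate is absent, so LomW is active.
No repressor is bound and LomW is active, so *purS* is transcribed.
→ *purS* is ON.
Co²⁺ is present, so CilZ is inactive.
Palatinose is present, so PurM is active.
With repressor PurM bound, *sibF* is not transcribed.
→ *sibF* is OFF.
Melibiose is absent, so OxaL is active.
With repressor OxaL bound, *nolB* is not transcribed.
So NolB is not produced.
Required activator NolB is absent, so *pexT* is not transcribed.
→ *pexT* is OFF.
Ni²⁺ is absent, so RudP is active.
No repressor is bound and RudP is active, so *lomT* is transcribed.
So LomT is produced and active.
Homoserine is absent, so WexD is inactive.
With repressor LomT bound, *mibL* is not transcribed.
→ *mibL* is OFF.
1 of the 4 genes is transcribed.

1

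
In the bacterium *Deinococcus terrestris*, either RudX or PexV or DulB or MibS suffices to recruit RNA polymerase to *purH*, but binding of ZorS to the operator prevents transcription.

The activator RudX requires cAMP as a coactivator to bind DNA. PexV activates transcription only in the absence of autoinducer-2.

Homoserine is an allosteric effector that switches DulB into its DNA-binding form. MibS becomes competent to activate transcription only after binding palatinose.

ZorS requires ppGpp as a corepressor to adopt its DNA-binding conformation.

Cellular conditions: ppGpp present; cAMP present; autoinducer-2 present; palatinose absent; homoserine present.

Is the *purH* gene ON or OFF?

OFF

ppGpp is present, so ZorS is active.
cAMP is present, so RudX is active.
Autoinducer-2 is present, so PexV is inactive.
Homoserine is present, so DulB is active.
Palatinose is absent, so MibS is inactive.
With repressor ZorS bound, *purH* is not transcribed.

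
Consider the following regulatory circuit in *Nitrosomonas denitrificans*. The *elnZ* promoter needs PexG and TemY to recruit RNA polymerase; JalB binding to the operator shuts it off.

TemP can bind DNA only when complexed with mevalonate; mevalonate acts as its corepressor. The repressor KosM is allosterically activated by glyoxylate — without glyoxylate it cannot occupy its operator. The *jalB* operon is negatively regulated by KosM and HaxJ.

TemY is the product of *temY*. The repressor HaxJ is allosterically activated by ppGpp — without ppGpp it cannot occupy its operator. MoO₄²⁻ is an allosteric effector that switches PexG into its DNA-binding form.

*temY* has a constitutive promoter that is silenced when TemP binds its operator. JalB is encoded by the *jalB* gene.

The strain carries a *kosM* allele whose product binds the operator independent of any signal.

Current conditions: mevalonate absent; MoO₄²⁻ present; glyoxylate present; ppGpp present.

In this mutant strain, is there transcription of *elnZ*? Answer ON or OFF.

MoO₄²⁻ is present, so PexG is active.
KosM is constitutively active in this strain.
ppGpp is present, so HaxJ is active.
With repressor KosM bound, *jalB* is not transcribed.
So JalB is not produced.
Mevalonate is absent, so TemP is inactive.
With no repressor bound, *temY* is transcribed.
So TemY is produced and active.
No repressor is bound and PexG and TemY are active, so *elnZ* is transcribed.

ON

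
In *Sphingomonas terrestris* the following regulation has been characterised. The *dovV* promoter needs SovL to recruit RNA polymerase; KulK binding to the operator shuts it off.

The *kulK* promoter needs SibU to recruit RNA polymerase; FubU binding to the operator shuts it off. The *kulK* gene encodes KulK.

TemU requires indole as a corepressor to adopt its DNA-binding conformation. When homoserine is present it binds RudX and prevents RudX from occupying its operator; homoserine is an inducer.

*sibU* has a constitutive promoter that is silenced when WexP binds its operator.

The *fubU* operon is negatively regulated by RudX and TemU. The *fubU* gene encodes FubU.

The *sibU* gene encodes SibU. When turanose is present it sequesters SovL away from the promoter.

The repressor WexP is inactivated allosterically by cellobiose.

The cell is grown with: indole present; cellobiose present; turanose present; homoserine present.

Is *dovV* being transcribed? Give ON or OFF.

Homoserine is present, so RudX is inactive.
Indole is present, so TemU is active.
With repressor TemU bound, *fubU* is not transcribed.
So FubU is not produced.
Cellobiose is present, so WexP is inactive.
With no repressor bound, *sibU* is transcribed.
So SibU is produced and active.
No repressor is bound and SibU is active, so *kulK* is transcribed.
So KulK is produced and active.
Turanose is present, so SovL is inactive.
With repressor KulK bound, *dovV* is not transcribed.

OFF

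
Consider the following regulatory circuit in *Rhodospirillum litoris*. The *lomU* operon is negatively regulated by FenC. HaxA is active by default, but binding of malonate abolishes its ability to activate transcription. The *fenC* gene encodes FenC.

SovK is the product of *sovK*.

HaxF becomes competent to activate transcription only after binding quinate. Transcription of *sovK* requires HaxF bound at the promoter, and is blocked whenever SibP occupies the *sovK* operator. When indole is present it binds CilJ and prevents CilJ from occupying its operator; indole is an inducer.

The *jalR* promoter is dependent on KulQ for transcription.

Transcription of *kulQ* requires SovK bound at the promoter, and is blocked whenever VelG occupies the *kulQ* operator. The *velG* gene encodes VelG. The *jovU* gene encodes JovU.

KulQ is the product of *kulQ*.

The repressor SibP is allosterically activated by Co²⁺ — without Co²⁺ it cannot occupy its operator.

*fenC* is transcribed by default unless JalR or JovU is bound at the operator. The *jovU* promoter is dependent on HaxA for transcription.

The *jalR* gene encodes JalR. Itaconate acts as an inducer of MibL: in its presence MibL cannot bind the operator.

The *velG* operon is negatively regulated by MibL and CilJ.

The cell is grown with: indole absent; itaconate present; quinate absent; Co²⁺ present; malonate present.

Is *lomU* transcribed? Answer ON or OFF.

OFF

Quinate is absent, so HaxF is inactive.
Co²⁺ is present, so SibP is active.
With repressor SibP bound, *sovK* is not transcribed.
So SovK is not produced.
Itaconate is present, so MibL is inactive.
Indole is absent, so CilJ is active.
With repressor CilJ bound, *velG* is not transcribed.
So VelG is not produced.
Required activator SovK is absent, so *kulQ* is not transcribed.
So KulQ is not produced.
Required activator KulQ is absent, so *jalR* is not transcribed.
So JalR is not produced.
Malonate is present, so HaxA is inactive.
Required activator HaxA is absent, so *jovU* is not transcribed.
So JovU is not produced.
With no repressor bound, *fenC* is transcribed.
So FenC is produced and active.
With repressor FenC bound, *lomU* is not transcribed.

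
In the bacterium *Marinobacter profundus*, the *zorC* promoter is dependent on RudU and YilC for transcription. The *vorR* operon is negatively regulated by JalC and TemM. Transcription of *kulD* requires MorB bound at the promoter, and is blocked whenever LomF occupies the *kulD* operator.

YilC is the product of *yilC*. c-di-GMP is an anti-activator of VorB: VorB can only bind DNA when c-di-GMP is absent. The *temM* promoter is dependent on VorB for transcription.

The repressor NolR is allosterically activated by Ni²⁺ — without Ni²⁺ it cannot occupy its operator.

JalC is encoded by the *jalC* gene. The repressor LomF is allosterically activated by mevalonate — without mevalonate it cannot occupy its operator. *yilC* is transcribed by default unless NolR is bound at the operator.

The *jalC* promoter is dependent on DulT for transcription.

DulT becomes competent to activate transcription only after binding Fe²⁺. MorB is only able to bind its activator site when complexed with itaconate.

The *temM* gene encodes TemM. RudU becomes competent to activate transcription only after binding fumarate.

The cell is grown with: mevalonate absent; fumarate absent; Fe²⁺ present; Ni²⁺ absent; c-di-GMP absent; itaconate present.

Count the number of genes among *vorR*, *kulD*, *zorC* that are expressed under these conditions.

Fe²⁺ is present, so DulT is active.
No repressor is bound and DulT is active, so *jalC* is transcribed.
So JalC is produced and active.
c-di-GMP is absent, so VorB is active.
No repressor is bound and VorB is active, so *temM* is transcribed.
So TemM is produced and active.
With repressor JalC bound, *vorR* is not transcribed.
→ *vorR* is OFF.
Itaconate is present, so MorB is active.
Mevalonate is absent, so LomF is inactive.
No repressor is bound and MorB is active, so *kulD* is transcribed.
→ *kulD* is ON.
Fumarate is absent, so RudU is inactive.
Ni²⁺ is absent, so NolR is inactive.
With no repressor bound, *yilC* is transcribed.
So YilC is produced and active.
Required activator RudU is absent, so *zorC* is not transcribed.
→ *zorC* is OFF.
1 of the 3 genes is transcribed.

1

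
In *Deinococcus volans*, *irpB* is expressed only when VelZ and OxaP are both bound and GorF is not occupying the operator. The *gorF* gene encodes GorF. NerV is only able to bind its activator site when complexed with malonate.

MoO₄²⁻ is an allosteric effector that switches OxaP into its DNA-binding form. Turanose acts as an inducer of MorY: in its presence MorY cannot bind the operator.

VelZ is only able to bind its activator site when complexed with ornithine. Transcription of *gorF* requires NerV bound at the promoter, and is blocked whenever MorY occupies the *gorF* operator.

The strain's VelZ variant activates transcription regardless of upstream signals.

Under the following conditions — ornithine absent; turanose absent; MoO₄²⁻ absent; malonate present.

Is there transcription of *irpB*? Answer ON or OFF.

OFF

VelZ is constitutively active in this strain.
MoO₄²⁻ is absent, so OxaP is inactive.
Turanose is absent, so MorY is active.
Malonate is present, so NerV is active.
With repressor MorY bound, *gorF* is not transcribed.
So GorF is not produced.
Required activator OxaP is absent, so *irpB* is not transcribed.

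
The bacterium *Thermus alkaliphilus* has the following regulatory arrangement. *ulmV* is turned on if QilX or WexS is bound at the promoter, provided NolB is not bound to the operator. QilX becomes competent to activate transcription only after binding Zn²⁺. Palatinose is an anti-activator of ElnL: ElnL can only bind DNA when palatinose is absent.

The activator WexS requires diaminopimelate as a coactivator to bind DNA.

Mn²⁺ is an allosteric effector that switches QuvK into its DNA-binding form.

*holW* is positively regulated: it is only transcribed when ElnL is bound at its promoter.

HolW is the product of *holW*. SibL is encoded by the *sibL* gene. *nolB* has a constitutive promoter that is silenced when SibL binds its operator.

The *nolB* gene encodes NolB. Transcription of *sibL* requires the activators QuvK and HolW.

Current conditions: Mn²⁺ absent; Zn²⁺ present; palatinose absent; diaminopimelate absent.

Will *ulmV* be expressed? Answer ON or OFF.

Zn²⁺ is present, so QilX is active.
Mn²⁺ is absent, so QuvK is inactive.
Palatinose is absent, so ElnL is active.
No repressor is bound and ElnL is active, so *holW* is transcribed.
So HolW is produced and active.
Required activator QuvK is absent, so *sibL* is not transcribed.
So SibL is not produced.
With no repressor bound, *nolB* is transcribed.
So NolB is produced and active.
Diaminopimelate is absent, so WexS is inactive.
With repressor NolB bound, *ulmV* is not transcribed.

OFF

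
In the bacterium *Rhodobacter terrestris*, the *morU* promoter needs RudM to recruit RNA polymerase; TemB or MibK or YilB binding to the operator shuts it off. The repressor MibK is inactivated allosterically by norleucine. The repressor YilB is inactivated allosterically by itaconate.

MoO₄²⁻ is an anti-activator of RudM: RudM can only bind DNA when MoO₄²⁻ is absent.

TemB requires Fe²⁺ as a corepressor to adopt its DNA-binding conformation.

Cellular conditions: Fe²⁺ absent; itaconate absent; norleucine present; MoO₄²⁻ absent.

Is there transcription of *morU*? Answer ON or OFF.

OFF

Fe²⁺ is absent, so TemB is inactive.
Norleucine is present, so MibK is inactive.
Itaconate is absent, so YilB is active.
MoO₄²⁻ is absent, so RudM is active.
With repressor YilB bound, *morU* is not transcribed.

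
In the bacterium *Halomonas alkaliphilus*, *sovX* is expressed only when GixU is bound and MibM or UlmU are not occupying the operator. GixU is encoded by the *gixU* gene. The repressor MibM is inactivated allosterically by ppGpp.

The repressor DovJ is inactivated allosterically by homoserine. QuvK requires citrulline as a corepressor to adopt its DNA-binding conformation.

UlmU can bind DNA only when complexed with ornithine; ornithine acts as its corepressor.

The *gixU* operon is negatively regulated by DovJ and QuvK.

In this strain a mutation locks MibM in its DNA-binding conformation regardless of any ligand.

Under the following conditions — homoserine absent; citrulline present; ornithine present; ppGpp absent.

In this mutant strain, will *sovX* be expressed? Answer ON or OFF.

OFF

MibM is constitutively active in this strain.
Homoserine is absent, so DovJ is active.
Citrulline is present, so QuvK is active.
With repressor DovJ bound, *gixU* is not transcribed.
So GixU is not produced.
Ornithine is present, so UlmU is active.
With repressor MibM bound, *sovX* is not transcribed.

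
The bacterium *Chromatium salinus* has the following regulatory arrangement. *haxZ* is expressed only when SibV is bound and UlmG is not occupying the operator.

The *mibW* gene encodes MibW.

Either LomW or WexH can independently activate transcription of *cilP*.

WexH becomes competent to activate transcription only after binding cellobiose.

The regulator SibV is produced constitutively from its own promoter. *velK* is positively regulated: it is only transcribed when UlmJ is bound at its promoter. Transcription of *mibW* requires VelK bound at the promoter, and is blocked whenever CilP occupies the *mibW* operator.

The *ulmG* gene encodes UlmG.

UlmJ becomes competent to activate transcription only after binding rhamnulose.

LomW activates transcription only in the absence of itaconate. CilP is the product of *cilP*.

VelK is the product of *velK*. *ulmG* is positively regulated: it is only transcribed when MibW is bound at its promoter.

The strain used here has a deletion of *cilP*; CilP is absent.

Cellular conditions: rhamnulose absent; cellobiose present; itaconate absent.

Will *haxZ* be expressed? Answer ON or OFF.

CilP is non-functional in this strain, so it has no effect.
Rhamnulose is absent, so UlmJ is inactive.
Required activator UlmJ is absent, so *velK* is not transcribed.
So VelK is not produced.
Required activator VelK is absent, so *mibW* is not transcribed.
So MibW is not produced.
Required activator MibW is absent, so *ulmG* is not transcribed.
So UlmG is not produced.
SibV is produced constitutively and is active.
No repressor is bound and SibV is active, so *haxZ* is transcribed.

ON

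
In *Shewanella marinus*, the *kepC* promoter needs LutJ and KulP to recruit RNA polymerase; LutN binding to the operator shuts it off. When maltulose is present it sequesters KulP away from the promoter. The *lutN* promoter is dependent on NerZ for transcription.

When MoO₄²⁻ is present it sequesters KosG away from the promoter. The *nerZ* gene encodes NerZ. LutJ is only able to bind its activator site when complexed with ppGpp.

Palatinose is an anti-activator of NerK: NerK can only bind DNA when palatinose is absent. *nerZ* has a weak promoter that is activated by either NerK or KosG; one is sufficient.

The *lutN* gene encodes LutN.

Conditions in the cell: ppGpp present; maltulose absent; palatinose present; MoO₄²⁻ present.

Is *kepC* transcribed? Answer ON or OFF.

ON

ppGpp is present, so LutJ is active.
Maltulose is absent, so KulP is active.
Palatinose is present, so NerK is inactive.
MoO₄²⁻ is present, so KosG is inactive.
No activator is available at the *nerZ* promoter, so *nerZ* is not transcribed.
So NerZ is not produced.
Required activator NerZ is absent, so *lutN* is not transcribed.
So LutN is not produced.
No repressor is bound and LutJ and KulP are active, so *kepC* is transcribed.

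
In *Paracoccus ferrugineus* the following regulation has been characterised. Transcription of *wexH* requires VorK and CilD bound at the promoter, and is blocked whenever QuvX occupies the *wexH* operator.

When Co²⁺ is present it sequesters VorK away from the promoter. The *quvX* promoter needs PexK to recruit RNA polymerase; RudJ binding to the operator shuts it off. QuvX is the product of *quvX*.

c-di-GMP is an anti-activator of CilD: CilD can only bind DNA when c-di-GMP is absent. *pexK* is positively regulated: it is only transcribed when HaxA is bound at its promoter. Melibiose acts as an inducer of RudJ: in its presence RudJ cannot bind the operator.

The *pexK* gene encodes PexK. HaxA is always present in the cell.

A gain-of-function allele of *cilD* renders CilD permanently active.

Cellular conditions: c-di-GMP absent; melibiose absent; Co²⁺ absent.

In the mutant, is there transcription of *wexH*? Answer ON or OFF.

Melibiose is absent, so RudJ is active.
HaxA is produced constitutively and is active.
No repressor is bound and HaxA is active, so *pexK* is transcribed.
So PexK is produced and active.
With repressor RudJ bound, *quvX* is not transcribed.
So QuvX is not produced.
Co²⁺ is absent, so VorK is active.
CilD is constitutively active in this strain.
No repressor is bound and VorK and CilD are active, so *wexH* is transcribed.

ON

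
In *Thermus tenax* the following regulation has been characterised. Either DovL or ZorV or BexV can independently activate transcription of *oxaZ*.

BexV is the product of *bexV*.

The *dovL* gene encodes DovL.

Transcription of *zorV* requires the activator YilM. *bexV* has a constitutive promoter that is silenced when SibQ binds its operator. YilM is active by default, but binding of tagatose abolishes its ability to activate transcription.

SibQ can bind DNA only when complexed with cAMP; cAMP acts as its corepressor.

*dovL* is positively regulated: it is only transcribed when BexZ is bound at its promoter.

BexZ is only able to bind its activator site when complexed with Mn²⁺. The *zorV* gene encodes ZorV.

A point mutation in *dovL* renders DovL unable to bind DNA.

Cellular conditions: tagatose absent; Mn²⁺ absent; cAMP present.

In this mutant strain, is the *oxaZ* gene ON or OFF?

ON

DovL is non-functional in this strain, so it has no effect.
Tagatose is absent, so YilM is active.
No repressor is bound and YilM is active, so *zorV* is transcribed.
So ZorV is produced and active.
cAMP is present, so SibQ is active.
With repressor SibQ bound, *bexV* is not transcribed.
So BexV is not produced.
Activator ZorV is present, so *oxaZ* is transcribed.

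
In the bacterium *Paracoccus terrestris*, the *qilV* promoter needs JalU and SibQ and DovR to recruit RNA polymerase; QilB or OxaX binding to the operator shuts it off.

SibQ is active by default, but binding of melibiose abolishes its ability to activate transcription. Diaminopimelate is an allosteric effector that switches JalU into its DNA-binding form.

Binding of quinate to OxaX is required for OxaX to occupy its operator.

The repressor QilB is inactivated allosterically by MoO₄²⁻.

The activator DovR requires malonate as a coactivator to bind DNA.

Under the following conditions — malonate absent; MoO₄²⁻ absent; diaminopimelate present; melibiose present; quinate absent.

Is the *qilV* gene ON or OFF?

MoO₄²⁻ is absent, so QilB is active.
Diaminopimelate is present, so JalU is active.
Quinate is absent, so OxaX is inactive.
Melibiose is present, so SibQ is inactive.
Malonate is absent, so DovR is inactive.
With repressor QilB bound, *qilV* is not transcribed.

OFF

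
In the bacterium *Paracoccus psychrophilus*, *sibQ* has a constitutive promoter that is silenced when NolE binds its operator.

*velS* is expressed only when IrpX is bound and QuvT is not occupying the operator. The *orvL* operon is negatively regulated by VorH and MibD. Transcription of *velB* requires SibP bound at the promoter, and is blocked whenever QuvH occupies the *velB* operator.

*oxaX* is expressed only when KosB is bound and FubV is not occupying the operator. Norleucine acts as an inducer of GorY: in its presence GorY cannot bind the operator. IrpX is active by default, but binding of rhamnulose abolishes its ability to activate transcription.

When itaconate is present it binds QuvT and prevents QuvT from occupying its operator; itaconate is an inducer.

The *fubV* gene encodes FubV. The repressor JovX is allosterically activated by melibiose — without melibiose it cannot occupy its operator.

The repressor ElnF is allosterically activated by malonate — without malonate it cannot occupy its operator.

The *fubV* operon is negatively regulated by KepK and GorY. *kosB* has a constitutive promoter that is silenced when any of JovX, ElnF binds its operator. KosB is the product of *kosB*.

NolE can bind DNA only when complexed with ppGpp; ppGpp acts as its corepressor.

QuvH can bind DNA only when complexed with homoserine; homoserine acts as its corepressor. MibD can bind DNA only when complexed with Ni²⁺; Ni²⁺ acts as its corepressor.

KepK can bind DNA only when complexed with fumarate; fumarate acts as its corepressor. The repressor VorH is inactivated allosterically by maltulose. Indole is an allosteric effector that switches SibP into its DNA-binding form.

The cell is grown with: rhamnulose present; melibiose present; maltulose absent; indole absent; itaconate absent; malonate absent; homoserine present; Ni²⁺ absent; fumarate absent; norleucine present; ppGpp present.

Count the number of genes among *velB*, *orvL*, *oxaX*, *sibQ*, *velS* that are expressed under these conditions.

Homoserine is present, so QuvH is active.
Indole is absent, so SibP is inactive.
With repressor QuvH bound, *velB* is not transcribed.
→ *velB* is OFF.
Maltulose is absent, so VorH is active.
Ni²⁺ is absent, so MibD is inactive.
With repressor VorH bound, *orvL* is not transcribed.
→ *orvL* is OFF.
Melibiose is present, so JovX is active.
Malonate is absent, so ElnF is inactive.
With repressor JovX bound, *kosB* is not transcribed.
So KosB is not produced.
Fumarate is absent, so KepK is inactive.
Norleucine is present, so GorY is inactive.
With no repressor bound, *fubV* is transcribed.
So FubV is produced and active.
With repressor FubV bound, *oxaX* is not transcribed.
→ *oxaX* is OFF.
ppGpp is present, so NolE is active.
With repressor NolE bound, *sibQ* is not transcribed.
→ *sibQ* is OFF.
Itaconate is absent, so QuvT is active.
Rhamnulose is present, so IrpX is inactive.
With repressor QuvT bound, *velS* is not transcribed.
→ *velS* is OFF.
0 of the 5 genes are transcribed.

0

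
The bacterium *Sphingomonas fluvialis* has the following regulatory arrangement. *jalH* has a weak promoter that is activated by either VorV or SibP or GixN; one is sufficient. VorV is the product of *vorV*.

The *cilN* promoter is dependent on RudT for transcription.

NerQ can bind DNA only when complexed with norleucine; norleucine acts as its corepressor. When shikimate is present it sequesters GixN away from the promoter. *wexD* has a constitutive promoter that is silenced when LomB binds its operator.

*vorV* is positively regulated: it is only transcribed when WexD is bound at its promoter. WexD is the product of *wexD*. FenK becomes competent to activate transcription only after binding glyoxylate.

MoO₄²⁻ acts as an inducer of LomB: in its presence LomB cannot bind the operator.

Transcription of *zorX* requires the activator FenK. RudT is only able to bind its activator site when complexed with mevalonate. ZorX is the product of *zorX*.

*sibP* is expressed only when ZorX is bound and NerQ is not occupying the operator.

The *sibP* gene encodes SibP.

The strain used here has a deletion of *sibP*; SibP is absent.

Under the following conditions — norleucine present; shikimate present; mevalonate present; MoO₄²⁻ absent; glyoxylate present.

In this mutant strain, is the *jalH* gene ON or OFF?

MoO₄²⁻ is absent, so LomB is active.
With repressor LomB bound, *wexD* is not transcribed.
So WexD is not produced.
Required activator WexD is absent, so *vorV* is not transcribed.
So VorV is not produced.
SibP is non-functional in this strain, so it has no effect.
Shikimate is present, so GixN is inactive.
No activator is available at the *jalH* promoter, so *jalH* is not transcribed.

OFF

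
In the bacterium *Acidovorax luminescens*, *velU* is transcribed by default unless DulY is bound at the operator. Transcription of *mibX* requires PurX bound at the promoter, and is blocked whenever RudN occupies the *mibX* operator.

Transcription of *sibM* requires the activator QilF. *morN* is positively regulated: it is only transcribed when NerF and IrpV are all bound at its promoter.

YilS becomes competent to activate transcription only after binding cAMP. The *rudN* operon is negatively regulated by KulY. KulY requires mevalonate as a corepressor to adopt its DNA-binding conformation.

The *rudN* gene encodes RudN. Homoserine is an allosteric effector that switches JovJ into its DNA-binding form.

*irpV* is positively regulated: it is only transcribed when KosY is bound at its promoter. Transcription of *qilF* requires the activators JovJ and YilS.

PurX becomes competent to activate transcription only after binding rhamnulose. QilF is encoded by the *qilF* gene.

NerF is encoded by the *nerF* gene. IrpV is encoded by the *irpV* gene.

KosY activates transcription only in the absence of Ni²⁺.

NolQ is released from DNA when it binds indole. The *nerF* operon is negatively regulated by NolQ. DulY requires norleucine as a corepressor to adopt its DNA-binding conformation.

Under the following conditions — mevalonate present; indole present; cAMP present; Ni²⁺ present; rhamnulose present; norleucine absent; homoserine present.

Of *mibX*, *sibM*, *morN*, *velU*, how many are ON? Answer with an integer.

Rhamnulose is present, so PurX is active.
Mevalonate is present, so KulY is active.
With repressor KulY bound, *rudN* is not transcribed.
So RudN is not produced.
No repressor is bound and PurX is active, so *mibX* is transcribed.
→ *mibX* is ON.
Homoserine is present, so JovJ is active.
cAMP is present, so YilS is active.
No repressor is bound and JovJ and YilS are active, so *qilF* is transcribed.
So QilF is produced and active.
No repressor is bound and QilF is active, so *sibM* is transcribed.
→ *sibM* is ON.
Indole is present, so NolQ is inactive.
With no repressor bound, *nerF* is transcribed.
So NerF is produced and active.
Ni²⁺ is present, so KosY is inactive.
Required activator KosY is absent, so *irpV* is not transcribed.
So IrpV is not produced.
Required activator IrpV is absent, so *morN* is not transcribed.
→ *morN* is OFF.
Norleucine is absent, so DulY is inactive.
With no repressor bound, *velU* is transcribed.
→ *velU* is ON.
3 of the 4 genes are transcribed.

3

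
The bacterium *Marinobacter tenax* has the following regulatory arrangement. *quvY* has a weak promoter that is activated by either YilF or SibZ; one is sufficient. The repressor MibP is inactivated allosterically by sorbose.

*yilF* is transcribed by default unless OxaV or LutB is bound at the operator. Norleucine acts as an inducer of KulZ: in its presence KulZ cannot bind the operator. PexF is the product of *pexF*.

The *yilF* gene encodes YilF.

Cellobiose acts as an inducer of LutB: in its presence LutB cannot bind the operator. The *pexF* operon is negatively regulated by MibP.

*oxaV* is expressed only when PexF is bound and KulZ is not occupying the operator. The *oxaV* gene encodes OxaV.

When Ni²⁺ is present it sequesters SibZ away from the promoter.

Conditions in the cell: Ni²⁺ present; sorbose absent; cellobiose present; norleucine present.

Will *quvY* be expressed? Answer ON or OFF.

Norleucine is present, so KulZ is inactive.
Sorbose is absent, so MibP is active.
With repressor MibP bound, *pexF* is not transcribed.
So PexF is not produced.
Required activator PexF is absent, so *oxaV* is not transcribed.
So OxaV is not produced.
Cellobiose is present, so LutB is inactive.
With no repressor bound, *yilF* is transcribed.
So YilF is produced and active.
Ni²⁺ is present, so SibZ is inactive.
Activator YilF is present, so *quvY* is transcribed.

ON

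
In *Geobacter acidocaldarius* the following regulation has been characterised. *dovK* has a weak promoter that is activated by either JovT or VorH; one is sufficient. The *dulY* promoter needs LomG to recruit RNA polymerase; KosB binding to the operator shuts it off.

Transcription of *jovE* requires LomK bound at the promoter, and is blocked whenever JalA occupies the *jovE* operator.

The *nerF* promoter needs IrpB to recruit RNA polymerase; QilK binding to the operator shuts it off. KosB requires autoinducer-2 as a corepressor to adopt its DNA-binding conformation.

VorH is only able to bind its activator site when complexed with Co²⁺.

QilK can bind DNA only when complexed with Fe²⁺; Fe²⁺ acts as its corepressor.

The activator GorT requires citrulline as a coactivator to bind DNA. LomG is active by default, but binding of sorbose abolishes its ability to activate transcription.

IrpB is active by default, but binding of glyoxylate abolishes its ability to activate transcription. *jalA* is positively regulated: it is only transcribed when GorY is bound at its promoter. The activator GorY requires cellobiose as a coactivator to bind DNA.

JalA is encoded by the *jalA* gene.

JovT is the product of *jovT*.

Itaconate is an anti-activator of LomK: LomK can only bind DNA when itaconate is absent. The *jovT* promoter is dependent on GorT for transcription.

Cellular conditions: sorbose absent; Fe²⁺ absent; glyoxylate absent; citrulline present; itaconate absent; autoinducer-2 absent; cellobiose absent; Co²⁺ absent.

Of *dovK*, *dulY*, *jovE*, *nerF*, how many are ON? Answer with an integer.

Citrulline is present, so GorT is active.
No repressor is bound and GorT is active, so *jovT* is transcribed.
So JovT is produced and active.
Co²⁺ is absent, so VorH is inactive.
Activator JovT is present, so *dovK* is transcribed.
→ *dovK* is ON.
Autoinducer-2 is absent, so KosB is inactive.
Sorbose is absent, so LomG is active.
No repressor is bound and LomG is active, so *dulY* is transcribed.
→ *dulY* is ON.
Cellobiose is absent, so GorY is inactive.
Required activator GorY is absent, so *jalA* is not transcribed.
So JalA is not produced.
Itaconate is absent, so LomK is active.
No repressor is bound and LomK is active, so *jovE* is transcribed.
→ *jovE* is ON.
Fe²⁺ is absent, so QilK is inactive.
Glyoxylate is absent, so IrpB is active.
No repressor is bound and IrpB is active, so *nerF* is transcribed.
→ *nerF* is ON.
4 of the 4 genes are transcribed.

4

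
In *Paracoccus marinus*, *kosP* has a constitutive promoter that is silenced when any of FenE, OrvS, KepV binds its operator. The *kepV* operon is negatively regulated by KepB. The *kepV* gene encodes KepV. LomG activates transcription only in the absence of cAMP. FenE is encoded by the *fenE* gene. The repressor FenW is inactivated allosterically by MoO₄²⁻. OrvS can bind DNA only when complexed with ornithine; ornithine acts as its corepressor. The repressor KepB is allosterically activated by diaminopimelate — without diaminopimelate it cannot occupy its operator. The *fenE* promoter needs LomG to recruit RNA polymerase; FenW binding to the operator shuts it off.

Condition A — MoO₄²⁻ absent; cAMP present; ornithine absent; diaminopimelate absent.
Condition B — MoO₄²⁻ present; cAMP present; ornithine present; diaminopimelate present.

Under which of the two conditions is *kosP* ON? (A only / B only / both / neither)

Condition A:
MoO₄²⁻ is absent, so FenW is active.
cAMP is present, so LomG is inactive.
With repressor FenW bound, *fenE* is not transcribed.
So FenE is not produced.
Ornithine is absent, so OrvS is inactive.
Diaminopimelate is absent, so KepB is inactive.
With no repressor bound, *kepV* is transcribed.
So KepV is produced and active.
With repressor KepV bound, *kosP* is not transcribed.
→ *kosP* is OFF in A.
Condition B:
MoO₄²⁻ is present, so FenW is inactive.
cAMP is present, so LomG is inactive.
Required activator LomG is absent, so *fenE* is not transcribed.
So FenE is not produced.
Ornithine is present, so OrvS is active.
Diaminopimelate is present, so KepB is active.
With repressor KepB bound, *kepV* is not transcribed.
So KepV is not produced.
With repressor OrvS bound, *kosP* is not transcribed.
→ *kosP* is OFF in B.

neither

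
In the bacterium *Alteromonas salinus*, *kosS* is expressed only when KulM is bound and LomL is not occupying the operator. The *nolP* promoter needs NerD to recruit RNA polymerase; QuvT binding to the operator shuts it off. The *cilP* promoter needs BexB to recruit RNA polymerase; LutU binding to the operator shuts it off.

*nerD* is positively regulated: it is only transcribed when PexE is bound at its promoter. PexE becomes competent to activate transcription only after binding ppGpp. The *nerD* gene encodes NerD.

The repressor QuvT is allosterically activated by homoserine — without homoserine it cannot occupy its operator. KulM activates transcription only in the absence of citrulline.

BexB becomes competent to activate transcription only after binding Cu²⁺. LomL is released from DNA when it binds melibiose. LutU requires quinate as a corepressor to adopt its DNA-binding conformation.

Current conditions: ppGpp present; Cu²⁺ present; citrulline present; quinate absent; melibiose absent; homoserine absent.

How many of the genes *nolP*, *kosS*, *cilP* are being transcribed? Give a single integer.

ppGpp is present, so PexE is active.
No repressor is bound and PexE is active, so *nerD* is transcribed.
So NerD is produced and active.
Homoserine is absent, so QuvT is inactive.
No repressor is bound and NerD is active, so *nolP* is transcribed.
→ *nolP* is ON.
Citrulline is present, so KulM is inactive.
Melibiose is absent, so LomL is active.
With repressor LomL bound, *kosS* is not transcribed.
→ *kosS* is OFF.
Cu²⁺ is present, so BexB is active.
Quinate is absent, so LutU is inactive.
No repressor is bound and BexB is active, so *cilP* is transcribed.
→ *cilP* is ON.
2 of the 3 genes are transcribed.

2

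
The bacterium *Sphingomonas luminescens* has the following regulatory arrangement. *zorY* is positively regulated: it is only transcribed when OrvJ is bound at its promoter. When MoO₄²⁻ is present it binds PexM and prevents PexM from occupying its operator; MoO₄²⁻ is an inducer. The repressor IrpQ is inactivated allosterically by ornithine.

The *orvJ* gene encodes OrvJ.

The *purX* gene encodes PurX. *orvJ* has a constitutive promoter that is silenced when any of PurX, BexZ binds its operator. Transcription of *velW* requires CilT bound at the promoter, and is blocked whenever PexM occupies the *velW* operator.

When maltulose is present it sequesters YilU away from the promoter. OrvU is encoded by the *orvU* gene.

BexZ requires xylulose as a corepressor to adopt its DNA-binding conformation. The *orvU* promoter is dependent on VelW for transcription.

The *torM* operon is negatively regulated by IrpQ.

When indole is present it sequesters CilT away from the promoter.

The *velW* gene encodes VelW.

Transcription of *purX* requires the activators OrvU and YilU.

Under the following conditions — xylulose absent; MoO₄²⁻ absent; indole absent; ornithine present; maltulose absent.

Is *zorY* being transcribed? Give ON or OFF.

MoO₄²⁻ is absent, so PexM is active.
Indole is absent, so CilT is active.
With repressor PexM bound, *velW* is not transcribed.
So VelW is not produced.
Required activator VelW is absent, so *orvU* is not transcribed.
So OrvU is not produced.
Maltulose is absent, so YilU is active.
Required activator OrvU is absent, so *purX* is not transcribed.
So PurX is not produced.
Xylulose is absent, so BexZ is inactive.
With no repressor bound, *orvJ* is transcribed.
So OrvJ is produced and active.
No repressor is bound and OrvJ is active, so *zorY* is transcribed.

ON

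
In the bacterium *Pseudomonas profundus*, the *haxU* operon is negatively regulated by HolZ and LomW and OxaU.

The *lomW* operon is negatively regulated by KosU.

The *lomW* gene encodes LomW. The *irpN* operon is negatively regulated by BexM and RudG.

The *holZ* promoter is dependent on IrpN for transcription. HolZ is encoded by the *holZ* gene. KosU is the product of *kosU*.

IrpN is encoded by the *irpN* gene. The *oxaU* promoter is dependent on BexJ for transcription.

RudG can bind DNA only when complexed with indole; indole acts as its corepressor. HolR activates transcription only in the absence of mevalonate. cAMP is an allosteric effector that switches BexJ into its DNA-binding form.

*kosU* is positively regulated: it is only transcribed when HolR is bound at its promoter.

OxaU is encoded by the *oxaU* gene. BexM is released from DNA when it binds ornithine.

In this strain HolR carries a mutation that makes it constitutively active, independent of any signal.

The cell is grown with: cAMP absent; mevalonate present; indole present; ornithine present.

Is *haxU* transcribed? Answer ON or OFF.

Ornithine is present, so BexM is inactive.
Indole is present, so RudG is active.
With repressor RudG bound, *irpN* is not transcribed.
So IrpN is not produced.
Required activator IrpN is absent, so *holZ* is not transcribed.
So HolZ is not produced.
HolR is constitutively active in this strain.
No repressor is bound and HolR is active, so *kosU* is transcribed.
So KosU is produced and active.
With repressor KosU bound, *lomW* is not transcribed.
So LomW is not produced.
cAMP is absent, so BexJ is inactive.
Required activator BexJ is absent, so *oxaU* is not transcribed.
So OxaU is not produced.
With no repressor bound, *haxU* is transcribed.

ON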